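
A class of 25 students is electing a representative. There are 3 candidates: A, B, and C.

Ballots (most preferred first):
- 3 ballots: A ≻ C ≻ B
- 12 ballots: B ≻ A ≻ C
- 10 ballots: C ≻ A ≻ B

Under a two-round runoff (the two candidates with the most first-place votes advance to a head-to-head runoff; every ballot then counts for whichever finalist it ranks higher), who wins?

C

Round 1 first-place votes: A 3, B 12, C 10. B and C advance.
Runoff: B is ranked above C on 12 ballots, C above B on 13.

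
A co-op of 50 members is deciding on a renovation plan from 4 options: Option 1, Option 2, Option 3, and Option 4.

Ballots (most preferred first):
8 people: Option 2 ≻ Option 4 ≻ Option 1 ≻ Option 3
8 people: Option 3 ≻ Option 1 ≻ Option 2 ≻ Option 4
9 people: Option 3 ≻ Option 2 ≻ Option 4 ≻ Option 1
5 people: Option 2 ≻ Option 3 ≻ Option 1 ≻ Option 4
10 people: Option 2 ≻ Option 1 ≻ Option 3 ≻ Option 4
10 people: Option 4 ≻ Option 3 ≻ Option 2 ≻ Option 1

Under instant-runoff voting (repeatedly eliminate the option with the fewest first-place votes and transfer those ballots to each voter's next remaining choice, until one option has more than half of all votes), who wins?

Round 1: Option 1 0, Option 2 23, Option 3 17, Option 4 10. Option 1 eliminated.
Round 2: Option 2 23, Option 3 17, Option 4 10. Option 4 eliminated.
Round 3: Option 2 23, Option 3 27. Option 3 has a majority (≥26).

Option 3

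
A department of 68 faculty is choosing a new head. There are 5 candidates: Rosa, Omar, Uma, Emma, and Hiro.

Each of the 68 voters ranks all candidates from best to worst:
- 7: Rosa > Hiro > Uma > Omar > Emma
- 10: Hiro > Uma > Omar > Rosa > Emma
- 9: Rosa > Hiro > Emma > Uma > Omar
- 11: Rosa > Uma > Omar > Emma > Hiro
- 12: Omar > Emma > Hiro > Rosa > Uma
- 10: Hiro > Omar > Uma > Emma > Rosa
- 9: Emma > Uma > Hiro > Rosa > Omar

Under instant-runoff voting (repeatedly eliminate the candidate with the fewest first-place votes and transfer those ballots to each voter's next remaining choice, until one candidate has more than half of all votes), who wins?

Hiro

Round 1: Rosa 27, Omar 12, Uma 0, Emma 9, Hiro 20. Uma eliminated.
Round 2: Rosa 27, Omar 12, Emma 9, Hiro 20. Emma eliminated.
Round 3: Rosa 27, Omar 12, Hiro 29. Omar eliminated.
Round 4: Rosa 27, Hiro 41. Hiro has a majority (≥35).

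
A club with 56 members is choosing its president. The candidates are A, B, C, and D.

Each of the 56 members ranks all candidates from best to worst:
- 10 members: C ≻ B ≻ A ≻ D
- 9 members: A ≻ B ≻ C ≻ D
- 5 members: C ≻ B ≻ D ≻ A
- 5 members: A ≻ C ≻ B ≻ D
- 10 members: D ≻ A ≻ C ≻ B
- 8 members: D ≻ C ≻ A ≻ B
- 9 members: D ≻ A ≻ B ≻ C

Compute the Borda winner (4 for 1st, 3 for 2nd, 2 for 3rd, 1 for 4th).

A: 10×2 + 9×4 + 5×1 + 5×4 + 10×3 + 8×2 + 9×3 = 154
B: 10×3 + 9×3 + 5×3 + 5×2 + 10×1 + 8×1 + 9×2 = 118
C: 10×4 + 9×2 + 5×4 + 5×3 + 10×2 + 8×3 + 9×1 = 146
D: 10×1 + 9×1 + 5×2 + 5×1 + 10×4 + 8×4 + 9×4 = 142

A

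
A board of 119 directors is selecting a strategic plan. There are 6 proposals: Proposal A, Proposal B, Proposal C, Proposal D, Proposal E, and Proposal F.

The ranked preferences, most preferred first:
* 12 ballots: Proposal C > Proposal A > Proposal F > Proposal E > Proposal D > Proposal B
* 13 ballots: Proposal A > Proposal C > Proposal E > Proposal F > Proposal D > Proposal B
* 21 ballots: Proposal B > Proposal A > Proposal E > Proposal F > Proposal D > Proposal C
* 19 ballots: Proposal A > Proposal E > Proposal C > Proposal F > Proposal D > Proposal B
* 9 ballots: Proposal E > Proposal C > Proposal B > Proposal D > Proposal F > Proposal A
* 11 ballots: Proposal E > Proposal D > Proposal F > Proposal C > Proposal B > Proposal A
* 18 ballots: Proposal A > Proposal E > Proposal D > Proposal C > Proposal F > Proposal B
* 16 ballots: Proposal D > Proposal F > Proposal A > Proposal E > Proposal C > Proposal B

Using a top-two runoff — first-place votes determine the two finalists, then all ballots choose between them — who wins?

Round 1 first-place votes: Proposal A 50, Proposal B 21, Proposal C 12, Proposal D 16, Proposal E 20, Proposal F 0. Proposal A and Proposal B advance.
Runoff: Proposal A is ranked above Proposal B on 78 ballots, Proposal B above Proposal A on 41.

Proposal A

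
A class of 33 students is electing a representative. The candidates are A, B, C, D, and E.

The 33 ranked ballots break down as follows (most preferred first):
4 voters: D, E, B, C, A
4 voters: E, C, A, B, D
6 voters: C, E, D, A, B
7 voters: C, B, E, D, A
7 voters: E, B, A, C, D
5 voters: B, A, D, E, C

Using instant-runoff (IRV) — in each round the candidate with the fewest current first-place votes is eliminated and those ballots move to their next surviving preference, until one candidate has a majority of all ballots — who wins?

E

Round 1: A 0, B 5, C 13, D 4, E 11. A eliminated.
Round 2: B 5, C 13, D 4, E 11. D eliminated.
Round 3: B 5, C 13, E 15. B eliminated.
Round 4: C 13, E 20. E has a majority (≥17).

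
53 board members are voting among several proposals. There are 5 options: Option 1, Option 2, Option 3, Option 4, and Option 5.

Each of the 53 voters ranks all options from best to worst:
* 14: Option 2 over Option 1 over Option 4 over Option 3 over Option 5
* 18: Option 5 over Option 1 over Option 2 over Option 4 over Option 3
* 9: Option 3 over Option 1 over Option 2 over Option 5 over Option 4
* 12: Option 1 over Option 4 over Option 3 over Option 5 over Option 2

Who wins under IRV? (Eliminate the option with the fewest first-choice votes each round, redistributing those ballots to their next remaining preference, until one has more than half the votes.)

Option 1

Round 1: Option 1 12, Option 2 14, Option 3 9, Option 4 0, Option 5 18. Option 4 eliminated.
Round 2: Option 1 12, Option 2 14, Option 3 9, Option 5 18. Option 3 eliminated.
Round 3: Option 1 21, Option 2 14, Option 5 18. Option 2 eliminated.
Round 4: Option 1 35, Option 5 18. Option 1 has a majority (≥27).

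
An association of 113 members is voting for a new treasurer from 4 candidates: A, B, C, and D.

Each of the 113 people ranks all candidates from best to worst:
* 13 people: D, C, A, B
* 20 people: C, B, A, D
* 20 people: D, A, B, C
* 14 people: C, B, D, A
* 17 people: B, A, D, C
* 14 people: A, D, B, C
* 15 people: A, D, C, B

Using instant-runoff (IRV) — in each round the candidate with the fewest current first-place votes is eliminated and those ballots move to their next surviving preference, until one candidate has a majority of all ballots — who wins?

A

Round 1: A 29, B 17, C 34, D 33. B eliminated.
Round 2: A 46, C 34, D 33. D eliminated.
Round 3: A 66, C 47. A has a majority (≥57).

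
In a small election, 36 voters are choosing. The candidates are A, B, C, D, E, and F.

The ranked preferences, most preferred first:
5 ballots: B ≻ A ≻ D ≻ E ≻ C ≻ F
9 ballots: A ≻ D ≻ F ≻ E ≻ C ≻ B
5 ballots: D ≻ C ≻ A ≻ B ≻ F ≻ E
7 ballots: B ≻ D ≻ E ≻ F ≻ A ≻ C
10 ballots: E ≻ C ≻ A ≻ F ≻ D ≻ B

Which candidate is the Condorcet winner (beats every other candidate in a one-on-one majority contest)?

A vs B: 24–12
A vs C: 21–15
A vs D: 24–12
A vs E: 19–17
A vs F: 29–7
A beats every other candidate.

A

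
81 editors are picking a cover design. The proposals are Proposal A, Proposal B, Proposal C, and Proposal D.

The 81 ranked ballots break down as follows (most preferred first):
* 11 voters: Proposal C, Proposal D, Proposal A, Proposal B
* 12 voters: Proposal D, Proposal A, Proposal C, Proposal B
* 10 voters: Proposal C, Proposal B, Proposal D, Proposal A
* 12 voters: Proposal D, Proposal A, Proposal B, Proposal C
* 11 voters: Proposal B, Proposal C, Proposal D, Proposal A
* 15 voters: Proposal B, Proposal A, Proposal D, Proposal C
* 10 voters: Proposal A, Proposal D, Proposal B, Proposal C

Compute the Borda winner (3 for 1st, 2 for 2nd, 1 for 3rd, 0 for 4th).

Proposal D

Proposal A: 11×1 + 12×2 + 10×0 + 12×2 + 11×0 + 15×2 + 10×3 = 119
Proposal B: 11×0 + 12×0 + 10×2 + 12×1 + 11×3 + 15×3 + 10×1 = 120
Proposal C: 11×3 + 12×1 + 10×3 + 12×0 + 11×2 + 15×0 + 10×0 = 97
Proposal D: 11×2 + 12×3 + 10×1 + 12×3 + 11×1 + 15×1 + 10×2 = 150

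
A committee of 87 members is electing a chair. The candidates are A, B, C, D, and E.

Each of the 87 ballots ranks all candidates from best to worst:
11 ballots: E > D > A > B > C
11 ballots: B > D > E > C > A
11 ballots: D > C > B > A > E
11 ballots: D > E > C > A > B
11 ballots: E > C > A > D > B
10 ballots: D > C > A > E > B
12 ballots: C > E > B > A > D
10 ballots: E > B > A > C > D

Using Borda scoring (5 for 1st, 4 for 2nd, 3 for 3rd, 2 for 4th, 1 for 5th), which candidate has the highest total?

A: 11×3 + 11×1 + 11×2 + 11×2 + 11×3 + 10×3 + 12×2 + 10×3 = 205
B: 11×2 + 11×5 + 11×3 + 11×1 + 11×1 + 10×1 + 12×3 + 10×4 = 218
C: 11×1 + 11×2 + 11×4 + 11×3 + 11×4 + 10×4 + 12×5 + 10×2 = 274
D: 11×4 + 11×4 + 11×5 + 11×5 + 11×2 + 10×5 + 12×1 + 10×1 = 292
E: 11×5 + 11×3 + 11×1 + 11×4 + 11×5 + 10×2 + 12×4 + 10×5 = 316

E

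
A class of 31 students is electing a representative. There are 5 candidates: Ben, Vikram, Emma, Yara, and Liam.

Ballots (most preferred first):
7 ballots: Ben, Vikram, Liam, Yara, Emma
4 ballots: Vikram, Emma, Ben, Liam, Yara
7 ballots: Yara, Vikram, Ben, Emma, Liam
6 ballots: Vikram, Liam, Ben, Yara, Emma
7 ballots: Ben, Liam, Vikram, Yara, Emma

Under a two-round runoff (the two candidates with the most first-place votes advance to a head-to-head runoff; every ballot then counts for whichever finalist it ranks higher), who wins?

Vikram

Round 1 first-place votes: Ben 14, Vikram 10, Emma 0, Yara 7, Liam 0. Ben and Vikram advance.
Runoff: Ben is ranked above Vikram on 14 ballots, Vikram above Ben on 17.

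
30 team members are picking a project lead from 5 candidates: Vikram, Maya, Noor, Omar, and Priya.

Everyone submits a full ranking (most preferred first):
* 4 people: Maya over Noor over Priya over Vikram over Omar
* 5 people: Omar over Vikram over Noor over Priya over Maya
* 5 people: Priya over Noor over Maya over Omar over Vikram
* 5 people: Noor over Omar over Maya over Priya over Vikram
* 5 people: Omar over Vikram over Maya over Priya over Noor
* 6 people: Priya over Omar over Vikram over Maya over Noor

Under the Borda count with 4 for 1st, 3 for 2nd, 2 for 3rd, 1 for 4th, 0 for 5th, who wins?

Omar

Vikram: 4×1 + 5×3 + 5×0 + 5×0 + 5×3 + 6×2 = 46
Maya: 4×4 + 5×0 + 5×2 + 5×2 + 5×2 + 6×1 = 52
Noor: 4×3 + 5×2 + 5×3 + 5×4 + 5×0 + 6×0 = 57
Omar: 4×0 + 5×4 + 5×1 + 5×3 + 5×4 + 6×3 = 78
Priya: 4×2 + 5×1 + 5×4 + 5×1 + 5×1 + 6×4 = 67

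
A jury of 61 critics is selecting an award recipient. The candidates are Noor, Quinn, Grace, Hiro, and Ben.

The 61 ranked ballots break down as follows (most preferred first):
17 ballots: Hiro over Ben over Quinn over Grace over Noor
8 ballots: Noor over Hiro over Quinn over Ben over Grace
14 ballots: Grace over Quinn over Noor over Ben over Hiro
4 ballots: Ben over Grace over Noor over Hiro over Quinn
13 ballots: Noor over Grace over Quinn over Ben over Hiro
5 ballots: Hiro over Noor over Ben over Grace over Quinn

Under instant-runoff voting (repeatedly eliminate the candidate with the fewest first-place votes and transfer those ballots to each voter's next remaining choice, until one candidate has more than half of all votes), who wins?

Round 1: Noor 21, Quinn 0, Grace 14, Hiro 22, Ben 4. Quinn eliminated.
Round 2: Noor 21, Grace 14, Hiro 22, Ben 4. Ben eliminated.
Round 3: Noor 21, Grace 18, Hiro 22. Grace eliminated.
Round 4: Noor 39, Hiro 22. Noor has a majority (≥31).

Noor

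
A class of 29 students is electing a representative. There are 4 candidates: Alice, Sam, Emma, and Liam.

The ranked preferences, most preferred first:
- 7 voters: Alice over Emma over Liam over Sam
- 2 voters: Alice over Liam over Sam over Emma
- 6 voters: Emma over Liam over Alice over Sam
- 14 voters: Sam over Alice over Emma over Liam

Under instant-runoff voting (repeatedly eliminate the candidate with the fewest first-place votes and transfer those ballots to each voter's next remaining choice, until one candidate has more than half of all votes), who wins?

Round 1: Alice 9, Sam 14, Emma 6, Liam 0. Liam eliminated.
Round 2: Alice 9, Sam 14, Emma 6. Emma eliminated.
Round 3: Alice 15, Sam 14. Alice has a majority (≥15).

Alice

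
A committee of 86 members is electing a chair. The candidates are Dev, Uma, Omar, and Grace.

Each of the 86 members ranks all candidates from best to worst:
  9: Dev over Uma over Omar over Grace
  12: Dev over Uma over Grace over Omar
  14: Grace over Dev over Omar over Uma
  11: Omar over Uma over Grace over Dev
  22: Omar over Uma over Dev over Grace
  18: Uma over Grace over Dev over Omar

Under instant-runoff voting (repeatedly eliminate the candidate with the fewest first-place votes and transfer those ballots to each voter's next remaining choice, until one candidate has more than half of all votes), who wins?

Round 1: Dev 21, Uma 18, Omar 33, Grace 14. Grace eliminated.
Round 2: Dev 35, Uma 18, Omar 33. Uma eliminated.
Round 3: Dev 53, Omar 33. Dev has a majority (≥44).

Dev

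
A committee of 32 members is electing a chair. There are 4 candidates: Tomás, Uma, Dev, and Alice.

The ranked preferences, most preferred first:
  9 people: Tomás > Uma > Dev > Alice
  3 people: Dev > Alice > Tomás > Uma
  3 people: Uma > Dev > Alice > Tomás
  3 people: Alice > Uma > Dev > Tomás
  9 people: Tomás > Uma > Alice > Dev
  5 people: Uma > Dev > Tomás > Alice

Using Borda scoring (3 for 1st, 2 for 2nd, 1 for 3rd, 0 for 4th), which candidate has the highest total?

Uma

Tomás: 9×3 + 3×1 + 3×0 + 3×0 + 9×3 + 5×1 = 62
Uma: 9×2 + 3×0 + 3×3 + 3×2 + 9×2 + 5×3 = 66
Dev: 9×1 + 3×3 + 3×2 + 3×1 + 9×0 + 5×2 = 37
Alice: 9×0 + 3×2 + 3×1 + 3×3 + 9×1 + 5×0 = 27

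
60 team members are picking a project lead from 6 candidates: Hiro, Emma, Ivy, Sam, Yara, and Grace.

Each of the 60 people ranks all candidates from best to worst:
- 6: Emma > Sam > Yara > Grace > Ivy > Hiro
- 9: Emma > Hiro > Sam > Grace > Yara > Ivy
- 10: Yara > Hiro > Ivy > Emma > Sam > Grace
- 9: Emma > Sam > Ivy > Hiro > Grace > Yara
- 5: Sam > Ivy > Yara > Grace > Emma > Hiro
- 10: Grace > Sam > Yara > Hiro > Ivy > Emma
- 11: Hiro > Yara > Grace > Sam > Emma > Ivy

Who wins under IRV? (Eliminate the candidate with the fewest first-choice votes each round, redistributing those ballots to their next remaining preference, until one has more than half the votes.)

Yara

Round 1: Hiro 11, Emma 24, Ivy 0, Sam 5, Yara 10, Grace 10. Ivy eliminated.
Round 2: Hiro 11, Emma 24, Sam 5, Yara 10, Grace 10. Sam eliminated.
Round 3: Hiro 11, Emma 24, Yara 15, Grace 10. Grace eliminated.
Round 4: Hiro 11, Emma 24, Yara 25. Hiro eliminated.
Round 5: Emma 24, Yara 36. Yara has a majority (≥31).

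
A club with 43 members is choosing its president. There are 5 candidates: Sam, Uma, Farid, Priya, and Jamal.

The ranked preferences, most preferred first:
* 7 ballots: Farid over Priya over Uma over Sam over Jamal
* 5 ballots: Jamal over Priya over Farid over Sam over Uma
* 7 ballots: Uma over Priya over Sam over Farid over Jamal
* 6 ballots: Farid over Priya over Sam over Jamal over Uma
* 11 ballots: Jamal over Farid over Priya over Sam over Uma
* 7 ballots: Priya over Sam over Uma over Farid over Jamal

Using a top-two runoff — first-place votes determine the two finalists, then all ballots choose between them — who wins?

Round 1 first-place votes: Sam 0, Uma 7, Farid 13, Priya 7, Jamal 16. Jamal and Farid advance.
Runoff: Jamal is ranked above Farid on 16 ballots, Farid above Jamal on 27.

Farid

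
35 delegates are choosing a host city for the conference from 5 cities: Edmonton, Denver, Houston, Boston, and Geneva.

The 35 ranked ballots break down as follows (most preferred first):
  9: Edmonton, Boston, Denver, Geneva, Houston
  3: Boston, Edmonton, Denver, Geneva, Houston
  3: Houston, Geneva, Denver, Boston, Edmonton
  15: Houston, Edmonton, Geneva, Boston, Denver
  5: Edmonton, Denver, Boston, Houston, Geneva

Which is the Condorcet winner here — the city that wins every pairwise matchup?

Houston vs Edmonton: 18–17
Houston vs Denver: 18–17
Houston vs Boston: 18–17
Houston vs Geneva: 23–12
Houston beats every other city.

Houston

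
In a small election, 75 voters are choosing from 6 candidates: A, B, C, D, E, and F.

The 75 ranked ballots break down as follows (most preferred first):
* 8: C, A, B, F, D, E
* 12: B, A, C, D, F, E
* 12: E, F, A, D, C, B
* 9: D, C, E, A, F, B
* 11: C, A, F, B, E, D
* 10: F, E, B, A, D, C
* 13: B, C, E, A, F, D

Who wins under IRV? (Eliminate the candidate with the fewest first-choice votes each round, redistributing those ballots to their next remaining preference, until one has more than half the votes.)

C

Round 1: A 0, B 25, C 19, D 9, E 12, F 10. A eliminated.
Round 2: B 25, C 19, D 9, E 12, F 10. D eliminated.
Round 3: B 25, C 28, E 12, F 10. F eliminated.
Round 4: B 25, C 28, E 22. E eliminated.
Round 5: B 35, C 40. C has a majority (≥38).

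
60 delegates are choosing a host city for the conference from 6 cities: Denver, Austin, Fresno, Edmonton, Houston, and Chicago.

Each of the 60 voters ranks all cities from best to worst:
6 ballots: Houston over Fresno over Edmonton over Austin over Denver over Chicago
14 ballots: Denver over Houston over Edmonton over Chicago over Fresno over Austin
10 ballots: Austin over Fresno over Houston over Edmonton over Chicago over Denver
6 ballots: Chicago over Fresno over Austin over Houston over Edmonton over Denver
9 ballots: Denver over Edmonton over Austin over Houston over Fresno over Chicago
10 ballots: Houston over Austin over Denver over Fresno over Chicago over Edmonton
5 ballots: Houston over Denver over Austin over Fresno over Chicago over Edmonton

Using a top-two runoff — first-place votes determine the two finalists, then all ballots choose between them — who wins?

Houston

Round 1 first-place votes: Denver 23, Austin 10, Fresno 0, Edmonton 0, Houston 21, Chicago 6. Denver and Houston advance.
Runoff: Denver is ranked above Houston on 23 ballots, Houston above Denver on 37.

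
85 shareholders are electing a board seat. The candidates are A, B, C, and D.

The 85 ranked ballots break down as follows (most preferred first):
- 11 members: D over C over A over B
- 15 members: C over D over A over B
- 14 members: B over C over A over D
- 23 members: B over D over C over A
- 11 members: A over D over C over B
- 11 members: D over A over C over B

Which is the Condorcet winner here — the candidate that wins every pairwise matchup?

D

D vs A: 60–25
D vs B: 48–37
D vs C: 56–29
D beats every other candidate.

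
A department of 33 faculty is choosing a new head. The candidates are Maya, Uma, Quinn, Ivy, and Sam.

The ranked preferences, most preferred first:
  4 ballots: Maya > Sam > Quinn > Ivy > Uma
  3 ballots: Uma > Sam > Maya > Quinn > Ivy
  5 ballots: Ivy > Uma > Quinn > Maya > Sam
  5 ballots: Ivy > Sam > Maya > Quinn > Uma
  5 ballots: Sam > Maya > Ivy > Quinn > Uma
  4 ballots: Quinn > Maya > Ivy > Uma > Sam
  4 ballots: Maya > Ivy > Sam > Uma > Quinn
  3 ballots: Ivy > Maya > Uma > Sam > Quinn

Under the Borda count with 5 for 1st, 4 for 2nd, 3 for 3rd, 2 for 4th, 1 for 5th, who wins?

Maya

Maya: 4×5 + 3×3 + 5×2 + 5×3 + 5×4 + 4×4 + 4×5 + 3×4 = 122
Uma: 4×1 + 3×5 + 5×4 + 5×1 + 5×1 + 4×2 + 4×2 + 3×3 = 74
Quinn: 4×3 + 3×2 + 5×3 + 5×2 + 5×2 + 4×5 + 4×1 + 3×1 = 80
Ivy: 4×2 + 3×1 + 5×5 + 5×5 + 5×3 + 4×3 + 4×4 + 3×5 = 119
Sam: 4×4 + 3×4 + 5×1 + 5×4 + 5×5 + 4×1 + 4×3 + 3×2 = 100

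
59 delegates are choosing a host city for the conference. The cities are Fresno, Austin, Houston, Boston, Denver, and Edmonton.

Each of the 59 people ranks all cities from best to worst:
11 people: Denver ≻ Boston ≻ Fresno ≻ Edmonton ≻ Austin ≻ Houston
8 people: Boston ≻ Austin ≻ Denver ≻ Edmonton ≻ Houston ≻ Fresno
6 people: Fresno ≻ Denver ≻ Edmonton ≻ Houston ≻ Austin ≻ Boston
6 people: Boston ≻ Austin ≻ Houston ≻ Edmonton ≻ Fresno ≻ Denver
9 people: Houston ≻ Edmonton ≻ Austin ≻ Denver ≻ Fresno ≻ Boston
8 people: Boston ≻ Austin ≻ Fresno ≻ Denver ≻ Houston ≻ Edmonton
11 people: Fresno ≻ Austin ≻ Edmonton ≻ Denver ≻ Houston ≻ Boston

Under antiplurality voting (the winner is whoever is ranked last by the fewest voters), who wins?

Austin

Last-place votes: Fresno 8, Austin 0, Houston 11, Boston 26, Denver 6, Edmonton 8.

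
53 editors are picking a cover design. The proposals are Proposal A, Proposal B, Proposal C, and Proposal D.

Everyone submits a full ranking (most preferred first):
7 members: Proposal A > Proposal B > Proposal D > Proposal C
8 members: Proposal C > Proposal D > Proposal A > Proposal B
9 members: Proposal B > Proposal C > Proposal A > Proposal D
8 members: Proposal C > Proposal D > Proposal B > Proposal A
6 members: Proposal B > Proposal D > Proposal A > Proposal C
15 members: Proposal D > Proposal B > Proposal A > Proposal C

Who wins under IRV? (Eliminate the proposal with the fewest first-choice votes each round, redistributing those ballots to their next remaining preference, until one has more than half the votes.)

Round 1: Proposal A 7, Proposal B 15, Proposal C 16, Proposal D 15. Proposal A eliminated.
Round 2: Proposal B 22, Proposal C 16, Proposal D 15. Proposal D eliminated.
Round 3: Proposal B 37, Proposal C 16. Proposal B has a majority (≥27).

Proposal B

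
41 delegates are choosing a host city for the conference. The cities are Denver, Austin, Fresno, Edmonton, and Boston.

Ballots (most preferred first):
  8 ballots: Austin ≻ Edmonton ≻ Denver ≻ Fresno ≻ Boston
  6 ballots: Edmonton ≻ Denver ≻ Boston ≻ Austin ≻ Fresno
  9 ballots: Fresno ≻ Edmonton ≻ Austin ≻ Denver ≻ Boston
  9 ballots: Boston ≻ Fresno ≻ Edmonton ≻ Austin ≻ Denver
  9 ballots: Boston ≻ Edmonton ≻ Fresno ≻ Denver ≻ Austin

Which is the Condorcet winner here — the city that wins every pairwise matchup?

Edmonton vs Denver: 41–0
Edmonton vs Austin: 33–8
Edmonton vs Fresno: 23–18
Edmonton vs Boston: 23–18
Edmonton beats every other city.

Edmonton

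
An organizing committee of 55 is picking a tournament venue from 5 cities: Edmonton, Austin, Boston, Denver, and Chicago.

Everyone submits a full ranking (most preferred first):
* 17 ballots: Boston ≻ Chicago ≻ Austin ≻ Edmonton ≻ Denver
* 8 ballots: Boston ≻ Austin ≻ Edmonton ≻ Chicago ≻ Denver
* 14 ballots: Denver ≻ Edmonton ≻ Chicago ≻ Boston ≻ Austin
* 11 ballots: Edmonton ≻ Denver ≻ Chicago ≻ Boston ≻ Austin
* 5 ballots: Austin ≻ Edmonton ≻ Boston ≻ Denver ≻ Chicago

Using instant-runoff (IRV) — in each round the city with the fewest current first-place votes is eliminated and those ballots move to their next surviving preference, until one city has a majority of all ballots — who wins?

Round 1: Edmonton 11, Austin 5, Boston 25, Denver 14, Chicago 0. Chicago eliminated.
Round 2: Edmonton 11, Austin 5, Boston 25, Denver 14. Austin eliminated.
Round 3: Edmonton 16, Boston 25, Denver 14. Denver eliminated.
Round 4: Edmonton 30, Boston 25. Edmonton has a majority (≥28).

Edmonton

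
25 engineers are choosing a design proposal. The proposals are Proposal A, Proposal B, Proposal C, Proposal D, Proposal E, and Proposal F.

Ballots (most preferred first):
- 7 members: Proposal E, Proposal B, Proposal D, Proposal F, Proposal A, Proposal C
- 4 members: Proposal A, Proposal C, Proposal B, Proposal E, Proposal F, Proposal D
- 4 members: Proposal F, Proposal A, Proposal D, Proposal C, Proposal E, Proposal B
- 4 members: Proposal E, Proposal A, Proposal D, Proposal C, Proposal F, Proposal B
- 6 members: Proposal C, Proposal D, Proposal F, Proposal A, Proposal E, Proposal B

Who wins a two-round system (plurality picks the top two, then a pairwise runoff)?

Round 1 first-place votes: Proposal A 4, Proposal B 0, Proposal C 6, Proposal D 0, Proposal E 11, Proposal F 4. Proposal E and Proposal C advance.
Runoff: Proposal E is ranked above Proposal C on 11 ballots, Proposal C above Proposal E on 14.

Proposal C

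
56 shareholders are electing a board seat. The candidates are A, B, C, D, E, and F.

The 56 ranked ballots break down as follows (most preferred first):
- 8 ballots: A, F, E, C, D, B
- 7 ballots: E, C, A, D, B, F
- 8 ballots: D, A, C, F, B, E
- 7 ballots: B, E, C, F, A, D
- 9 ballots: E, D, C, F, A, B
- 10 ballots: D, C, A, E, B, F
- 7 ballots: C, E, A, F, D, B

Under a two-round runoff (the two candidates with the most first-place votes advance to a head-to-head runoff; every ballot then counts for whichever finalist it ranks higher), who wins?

Round 1 first-place votes: A 8, B 7, C 7, D 18, E 16, F 0. D and E advance.
Runoff: D is ranked above E on 18 ballots, E above D on 38.

E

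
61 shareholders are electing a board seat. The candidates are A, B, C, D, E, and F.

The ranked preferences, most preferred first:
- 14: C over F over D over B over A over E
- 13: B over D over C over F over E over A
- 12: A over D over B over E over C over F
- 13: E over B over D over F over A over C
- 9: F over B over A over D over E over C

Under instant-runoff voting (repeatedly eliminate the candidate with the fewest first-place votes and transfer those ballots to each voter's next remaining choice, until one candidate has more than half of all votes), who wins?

B

Round 1: A 12, B 13, C 14, D 0, E 13, F 9. D eliminated.
Round 2: A 12, B 13, C 14, E 13, F 9. F eliminated.
Round 3: A 12, B 22, C 14, E 13. A eliminated.
Round 4: B 34, C 14, E 13. B has a majority (≥31).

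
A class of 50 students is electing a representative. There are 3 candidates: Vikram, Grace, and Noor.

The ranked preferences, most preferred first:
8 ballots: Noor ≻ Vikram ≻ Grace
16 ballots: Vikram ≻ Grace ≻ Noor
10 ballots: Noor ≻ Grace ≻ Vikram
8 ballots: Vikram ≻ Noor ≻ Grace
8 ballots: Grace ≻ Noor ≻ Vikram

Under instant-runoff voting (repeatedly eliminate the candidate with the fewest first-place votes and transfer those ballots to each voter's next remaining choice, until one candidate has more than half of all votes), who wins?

Round 1: Vikram 24, Grace 8, Noor 18. Grace eliminated.
Round 2: Vikram 24, Noor 26. Noor has a majority (≥26).

Noor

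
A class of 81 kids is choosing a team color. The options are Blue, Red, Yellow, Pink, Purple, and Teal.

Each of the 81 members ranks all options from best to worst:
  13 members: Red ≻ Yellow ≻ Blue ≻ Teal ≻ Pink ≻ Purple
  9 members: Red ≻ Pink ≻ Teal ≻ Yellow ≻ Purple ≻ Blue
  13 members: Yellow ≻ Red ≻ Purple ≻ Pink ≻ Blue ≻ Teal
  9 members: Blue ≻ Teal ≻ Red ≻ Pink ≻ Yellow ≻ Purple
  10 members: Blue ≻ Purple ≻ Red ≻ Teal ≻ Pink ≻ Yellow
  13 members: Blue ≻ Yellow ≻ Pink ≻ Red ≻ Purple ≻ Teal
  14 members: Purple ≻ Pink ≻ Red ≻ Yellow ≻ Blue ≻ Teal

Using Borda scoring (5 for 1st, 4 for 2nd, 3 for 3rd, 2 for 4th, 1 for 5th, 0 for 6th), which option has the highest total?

Red

Blue: 13×3 + 9×0 + 13×1 + 9×5 + 10×5 + 13×5 + 14×1 = 226
Red: 13×5 + 9×5 + 13×4 + 9×3 + 10×3 + 13×2 + 14×3 = 287
Yellow: 13×4 + 9×2 + 13×5 + 9×1 + 10×0 + 13×4 + 14×2 = 224
Pink: 13×1 + 9×4 + 13×2 + 9×2 + 10×1 + 13×3 + 14×4 = 198
Purple: 13×0 + 9×1 + 13×3 + 9×0 + 10×4 + 13×1 + 14×5 = 171
Teal: 13×2 + 9×3 + 13×0 + 9×4 + 10×2 + 13×0 + 14×0 = 109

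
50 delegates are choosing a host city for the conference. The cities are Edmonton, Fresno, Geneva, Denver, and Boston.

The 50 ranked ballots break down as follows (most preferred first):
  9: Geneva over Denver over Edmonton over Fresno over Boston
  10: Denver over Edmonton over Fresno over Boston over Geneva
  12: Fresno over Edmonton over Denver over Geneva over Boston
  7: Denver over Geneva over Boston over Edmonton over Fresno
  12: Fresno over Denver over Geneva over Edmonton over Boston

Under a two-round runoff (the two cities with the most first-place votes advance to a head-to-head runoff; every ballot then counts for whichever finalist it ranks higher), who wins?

Denver

Round 1 first-place votes: Edmonton 0, Fresno 24, Geneva 9, Denver 17, Boston 0. Fresno and Denver advance.
Runoff: Fresno is ranked above Denver on 24 ballots, Denver above Fresno on 26.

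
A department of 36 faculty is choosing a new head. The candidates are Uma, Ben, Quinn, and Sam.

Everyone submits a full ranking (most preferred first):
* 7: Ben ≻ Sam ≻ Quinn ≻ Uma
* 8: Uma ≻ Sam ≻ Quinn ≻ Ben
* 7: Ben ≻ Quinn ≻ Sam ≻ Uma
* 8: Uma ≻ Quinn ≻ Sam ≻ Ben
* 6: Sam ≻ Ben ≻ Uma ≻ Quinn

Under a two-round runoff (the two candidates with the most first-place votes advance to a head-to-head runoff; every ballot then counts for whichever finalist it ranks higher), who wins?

Round 1 first-place votes: Uma 16, Ben 14, Quinn 0, Sam 6. Uma and Ben advance.
Runoff: Uma is ranked above Ben on 16 ballots, Ben above Uma on 20.

Ben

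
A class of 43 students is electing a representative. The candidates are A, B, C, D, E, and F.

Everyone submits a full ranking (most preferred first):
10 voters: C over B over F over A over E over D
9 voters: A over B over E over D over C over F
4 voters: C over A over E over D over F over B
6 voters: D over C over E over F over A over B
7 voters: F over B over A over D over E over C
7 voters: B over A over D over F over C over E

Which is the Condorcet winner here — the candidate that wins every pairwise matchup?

B

B vs A: 24–19
B vs C: 23–20
B vs D: 33–10
B vs E: 33–10
B vs F: 26–17
B beats every other candidate.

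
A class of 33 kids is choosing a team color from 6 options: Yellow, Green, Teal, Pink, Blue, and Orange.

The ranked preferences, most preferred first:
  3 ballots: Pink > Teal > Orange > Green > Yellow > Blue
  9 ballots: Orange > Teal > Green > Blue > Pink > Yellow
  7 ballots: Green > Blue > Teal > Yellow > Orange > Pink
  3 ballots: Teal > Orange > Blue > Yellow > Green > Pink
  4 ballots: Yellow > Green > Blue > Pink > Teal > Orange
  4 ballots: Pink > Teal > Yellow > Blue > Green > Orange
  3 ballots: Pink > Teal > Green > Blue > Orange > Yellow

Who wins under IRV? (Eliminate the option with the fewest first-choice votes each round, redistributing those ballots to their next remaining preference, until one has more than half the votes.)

Round 1: Yellow 4, Green 7, Teal 3, Pink 10, Blue 0, Orange 9. Blue eliminated.
Round 2: Yellow 4, Green 7, Teal 3, Pink 10, Orange 9. Teal eliminated.
Round 3: Yellow 4, Green 7, Pink 10, Orange 12. Yellow eliminated.
Round 4: Green 11, Pink 10, Orange 12. Pink eliminated.
Round 5: Green 18, Orange 15. Green has a majority (≥17).

Green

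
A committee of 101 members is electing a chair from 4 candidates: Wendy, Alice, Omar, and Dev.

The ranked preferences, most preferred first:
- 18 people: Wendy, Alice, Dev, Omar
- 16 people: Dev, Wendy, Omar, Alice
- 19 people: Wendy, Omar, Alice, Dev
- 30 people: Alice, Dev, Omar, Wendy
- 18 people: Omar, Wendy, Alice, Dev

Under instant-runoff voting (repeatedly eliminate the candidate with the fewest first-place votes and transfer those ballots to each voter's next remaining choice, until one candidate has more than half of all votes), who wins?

Wendy

Round 1: Wendy 37, Alice 30, Omar 18, Dev 16. Dev eliminated.
Round 2: Wendy 53, Alice 30, Omar 18. Wendy has a majority (≥51).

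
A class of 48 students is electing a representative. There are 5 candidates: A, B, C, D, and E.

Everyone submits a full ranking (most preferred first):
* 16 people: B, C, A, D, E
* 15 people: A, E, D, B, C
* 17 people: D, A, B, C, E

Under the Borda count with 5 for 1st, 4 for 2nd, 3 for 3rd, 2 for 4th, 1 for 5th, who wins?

A

A: 16×3 + 15×5 + 17×4 = 191
B: 16×5 + 15×2 + 17×3 = 161
C: 16×4 + 15×1 + 17×2 = 113
D: 16×2 + 15×3 + 17×5 = 162
E: 16×1 + 15×4 + 17×1 = 93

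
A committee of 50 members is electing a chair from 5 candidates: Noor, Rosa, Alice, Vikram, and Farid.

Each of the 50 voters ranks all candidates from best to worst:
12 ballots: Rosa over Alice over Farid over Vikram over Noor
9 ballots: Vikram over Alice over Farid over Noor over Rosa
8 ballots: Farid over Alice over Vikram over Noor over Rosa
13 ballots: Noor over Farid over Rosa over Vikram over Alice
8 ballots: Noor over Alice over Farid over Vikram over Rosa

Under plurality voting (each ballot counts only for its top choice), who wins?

First-place votes: Noor 21, Rosa 12, Alice 0, Vikram 9, Farid 8.

Noor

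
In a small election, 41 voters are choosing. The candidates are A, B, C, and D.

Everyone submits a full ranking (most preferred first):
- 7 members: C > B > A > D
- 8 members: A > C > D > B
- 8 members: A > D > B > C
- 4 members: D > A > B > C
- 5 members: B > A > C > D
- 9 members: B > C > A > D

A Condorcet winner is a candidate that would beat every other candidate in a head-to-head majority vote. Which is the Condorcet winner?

B

B vs A: 21–20
B vs C: 26–15
B vs D: 21–20
B beats every other candidate.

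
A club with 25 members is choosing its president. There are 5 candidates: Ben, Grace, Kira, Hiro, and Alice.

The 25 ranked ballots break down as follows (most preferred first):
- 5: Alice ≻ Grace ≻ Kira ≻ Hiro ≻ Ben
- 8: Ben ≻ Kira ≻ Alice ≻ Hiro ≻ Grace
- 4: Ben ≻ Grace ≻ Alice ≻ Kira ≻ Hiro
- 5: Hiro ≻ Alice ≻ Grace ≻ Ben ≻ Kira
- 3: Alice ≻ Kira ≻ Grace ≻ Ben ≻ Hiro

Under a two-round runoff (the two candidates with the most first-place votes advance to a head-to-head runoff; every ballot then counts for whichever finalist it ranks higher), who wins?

Alice

Round 1 first-place votes: Ben 12, Grace 0, Kira 0, Hiro 5, Alice 8. Ben and Alice advance.
Runoff: Ben is ranked above Alice on 12 ballots, Alice above Ben on 13.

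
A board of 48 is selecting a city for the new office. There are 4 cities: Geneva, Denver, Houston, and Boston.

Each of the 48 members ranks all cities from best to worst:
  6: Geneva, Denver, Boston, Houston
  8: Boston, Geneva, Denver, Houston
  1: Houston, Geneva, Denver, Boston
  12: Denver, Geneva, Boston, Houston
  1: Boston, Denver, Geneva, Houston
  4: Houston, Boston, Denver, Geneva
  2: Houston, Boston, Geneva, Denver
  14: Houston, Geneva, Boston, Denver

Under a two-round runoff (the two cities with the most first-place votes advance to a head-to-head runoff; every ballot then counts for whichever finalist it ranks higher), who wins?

Denver

Round 1 first-place votes: Geneva 6, Denver 12, Houston 21, Boston 9. Houston and Denver advance.
Runoff: Houston is ranked above Denver on 21 ballots, Denver above Houston on 27.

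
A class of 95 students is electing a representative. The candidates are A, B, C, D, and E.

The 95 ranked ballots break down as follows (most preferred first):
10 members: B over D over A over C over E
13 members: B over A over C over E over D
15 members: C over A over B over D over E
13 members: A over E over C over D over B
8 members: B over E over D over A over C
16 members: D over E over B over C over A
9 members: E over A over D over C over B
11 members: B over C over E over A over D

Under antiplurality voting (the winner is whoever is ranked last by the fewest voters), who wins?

Last-place votes: A 16, B 22, C 8, D 24, E 25.

C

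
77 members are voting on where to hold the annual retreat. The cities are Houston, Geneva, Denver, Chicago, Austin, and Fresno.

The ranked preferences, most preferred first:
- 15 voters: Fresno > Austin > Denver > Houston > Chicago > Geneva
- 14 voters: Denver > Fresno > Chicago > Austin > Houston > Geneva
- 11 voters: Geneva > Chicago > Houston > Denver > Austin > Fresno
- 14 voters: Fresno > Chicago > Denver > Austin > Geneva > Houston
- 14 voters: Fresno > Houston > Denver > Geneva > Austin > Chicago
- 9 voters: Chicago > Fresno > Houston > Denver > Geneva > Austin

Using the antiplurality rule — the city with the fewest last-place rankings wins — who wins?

Last-place votes: Houston 14, Geneva 29, Denver 0, Chicago 14, Austin 9, Fresno 11.

Denver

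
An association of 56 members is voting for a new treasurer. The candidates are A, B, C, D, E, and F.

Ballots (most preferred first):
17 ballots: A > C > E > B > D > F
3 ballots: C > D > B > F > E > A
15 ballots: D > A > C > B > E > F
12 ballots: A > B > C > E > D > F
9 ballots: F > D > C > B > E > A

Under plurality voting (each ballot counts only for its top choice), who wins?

A

First-place votes: A 29, B 0, C 3, D 15, E 0, F 9.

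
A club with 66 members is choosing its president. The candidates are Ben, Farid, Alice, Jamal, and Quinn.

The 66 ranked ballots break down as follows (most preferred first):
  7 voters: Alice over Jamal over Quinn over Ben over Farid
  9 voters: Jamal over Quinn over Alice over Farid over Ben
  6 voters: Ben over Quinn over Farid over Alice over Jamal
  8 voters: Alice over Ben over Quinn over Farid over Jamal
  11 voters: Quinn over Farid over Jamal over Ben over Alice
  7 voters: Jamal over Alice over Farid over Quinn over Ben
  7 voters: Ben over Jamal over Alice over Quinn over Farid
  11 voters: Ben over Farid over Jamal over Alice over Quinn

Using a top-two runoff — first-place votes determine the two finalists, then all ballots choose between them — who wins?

Round 1 first-place votes: Ben 24, Farid 0, Alice 15, Jamal 16, Quinn 11. Ben and Jamal advance.
Runoff: Ben is ranked above Jamal on 32 ballots, Jamal above Ben on 34.

Jamal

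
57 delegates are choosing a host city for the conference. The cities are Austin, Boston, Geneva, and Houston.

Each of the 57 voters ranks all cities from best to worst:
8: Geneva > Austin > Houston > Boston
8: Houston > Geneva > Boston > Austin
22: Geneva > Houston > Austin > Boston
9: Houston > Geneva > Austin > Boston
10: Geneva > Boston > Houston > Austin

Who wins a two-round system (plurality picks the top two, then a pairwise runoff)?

Geneva

Round 1 first-place votes: Austin 0, Boston 0, Geneva 40, Houston 17. Geneva and Houston advance.
Runoff: Geneva is ranked above Houston on 40 ballots, Houston above Geneva on 17.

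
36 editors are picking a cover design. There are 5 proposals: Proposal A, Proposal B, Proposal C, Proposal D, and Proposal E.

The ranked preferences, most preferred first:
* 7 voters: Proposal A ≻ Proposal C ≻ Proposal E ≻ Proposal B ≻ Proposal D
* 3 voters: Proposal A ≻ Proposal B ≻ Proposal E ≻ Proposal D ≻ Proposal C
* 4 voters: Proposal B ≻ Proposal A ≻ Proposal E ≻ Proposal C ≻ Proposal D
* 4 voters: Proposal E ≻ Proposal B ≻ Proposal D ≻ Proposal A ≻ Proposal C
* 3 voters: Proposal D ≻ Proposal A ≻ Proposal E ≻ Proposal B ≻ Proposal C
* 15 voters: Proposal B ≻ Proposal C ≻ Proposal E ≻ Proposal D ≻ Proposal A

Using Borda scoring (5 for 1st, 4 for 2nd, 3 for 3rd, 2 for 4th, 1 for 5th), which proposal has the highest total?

Proposal B

Proposal A: 7×5 + 3×5 + 4×4 + 4×2 + 3×4 + 15×1 = 101
Proposal B: 7×2 + 3×4 + 4×5 + 4×4 + 3×2 + 15×5 = 143
Proposal C: 7×4 + 3×1 + 4×2 + 4×1 + 3×1 + 15×4 = 106
Proposal D: 7×1 + 3×2 + 4×1 + 4×3 + 3×5 + 15×2 = 74
Proposal E: 7×3 + 3×3 + 4×3 + 4×5 + 3×3 + 15×3 = 116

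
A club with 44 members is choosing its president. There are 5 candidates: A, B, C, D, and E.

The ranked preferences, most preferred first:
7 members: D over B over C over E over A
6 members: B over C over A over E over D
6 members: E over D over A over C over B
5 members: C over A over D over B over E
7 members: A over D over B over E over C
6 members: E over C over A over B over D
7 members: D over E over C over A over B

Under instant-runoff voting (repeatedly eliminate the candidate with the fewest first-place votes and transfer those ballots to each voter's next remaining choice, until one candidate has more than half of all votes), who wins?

A

Round 1: A 7, B 6, C 5, D 14, E 12. C eliminated.
Round 2: A 12, B 6, D 14, E 12. B eliminated.
Round 3: A 18, D 14, E 12. E eliminated.
Round 4: A 24, D 20. A has a majority (≥23).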